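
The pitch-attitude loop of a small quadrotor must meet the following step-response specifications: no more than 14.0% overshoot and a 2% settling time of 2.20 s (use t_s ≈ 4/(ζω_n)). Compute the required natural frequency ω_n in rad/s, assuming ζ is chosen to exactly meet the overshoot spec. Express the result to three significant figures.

ζ = −ln(OS)/√(π² + (ln OS)²). With OS = 0.140, ln OS = −1.966 and ζ = 1.966/3.706 = 0.531.
Then ω_n = 4/(ζ t_s) = 4/(0.531 × 2.20) = 3.43 rad/s.

ω_n ≈ 3.43 rad/s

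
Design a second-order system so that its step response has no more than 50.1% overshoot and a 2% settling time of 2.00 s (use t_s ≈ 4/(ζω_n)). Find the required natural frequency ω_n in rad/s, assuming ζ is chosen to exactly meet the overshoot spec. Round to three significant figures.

ω_n ≈ 9.31 rad/s

From %OS = 100·exp(−πζ/√(1−ζ²)), invert to get ζ = −ln(OS)/√(π² + ln²(OS)) with OS = 0.501.
−ln 0.501 = 0.6911, so ζ = 0.6911/√(π² + 0.4777) = 0.215.
From t_s ≈ 4/(ζω_n): ω_n = 4/(ζ·t_s) = 4/(0.215·2.00) = 9.31 rad/s.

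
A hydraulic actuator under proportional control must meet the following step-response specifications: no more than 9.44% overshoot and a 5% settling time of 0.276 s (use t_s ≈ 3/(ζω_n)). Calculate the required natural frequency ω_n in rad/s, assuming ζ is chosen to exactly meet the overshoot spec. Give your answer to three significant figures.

ζ = −ln(OS)/√(π² + (ln OS)²). With OS = 0.0944, ln OS = −2.360 and ζ = 2.360/3.929 = 0.601.
Then ω_n = 3/(ζ t_s) = 3/(0.601 × 0.276) = 18.1 rad/s.

ω_n ≈ 18.1 rad/s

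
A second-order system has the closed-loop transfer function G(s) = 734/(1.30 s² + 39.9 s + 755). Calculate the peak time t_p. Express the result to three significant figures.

t_p ≈ 0.169 s

Dividing through by 1.30: denominator becomes s² + 30.69 s + 580.8.
So ω_n = √580.8 = 24.1 rad/s and ζ = 30.69/(2·24.1) = 0.637.
ω_d = ω_n√(1−ζ²) = 18.6 rad/s. t_p = π/ω_d = 0.169 s.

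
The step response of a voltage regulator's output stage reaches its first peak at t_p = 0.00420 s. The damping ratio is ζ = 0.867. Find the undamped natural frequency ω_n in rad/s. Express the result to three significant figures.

ω_n ≈ 1500 rad/s

Peak time t_p = π/ω_d, so ω_d = π/t_p = π/0.00420 = 748 rad/s.
ω_n = ω_d/√(1−ζ²) = 748/√0.248 = 1500 rad/s.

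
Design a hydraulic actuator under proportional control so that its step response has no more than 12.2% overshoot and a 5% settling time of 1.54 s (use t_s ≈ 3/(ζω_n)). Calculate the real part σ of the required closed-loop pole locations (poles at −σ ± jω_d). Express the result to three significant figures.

The settling-time spec alone fixes σ = ζω_n = 3/t_s = 3/1.54 = 1.95.
(Overshoot then fixes ζ = 0.556 and hence ω_d = σ·√(1−ζ²)/ζ = 2.91 rad/s.)

σ ≈ 1.95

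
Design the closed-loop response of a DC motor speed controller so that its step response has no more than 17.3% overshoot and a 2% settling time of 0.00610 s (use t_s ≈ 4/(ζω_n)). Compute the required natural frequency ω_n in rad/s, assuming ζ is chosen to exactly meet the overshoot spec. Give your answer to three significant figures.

Inverting the overshoot relation: ζ = |ln 0.173|/√(π² + ln²0.173) = 0.488.
From t_s ≈ 4/(ζω_n): ω_n = 4/(ζ·t_s) = 4/(0.488·0.00610) = 1340 rad/s.

ω_n ≈ 1340 rad/s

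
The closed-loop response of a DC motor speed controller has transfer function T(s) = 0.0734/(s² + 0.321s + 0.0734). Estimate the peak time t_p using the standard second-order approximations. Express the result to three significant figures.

t_p ≈ 14.4 s

ω_n = √0.0734 = 0.271 rad/s; ζ = 0.321/(2·0.271) = 0.592.
ω_d = ω_n√(1−ζ²) = 0.218 rad/s. Then t_p = π/ω_d = 14.4 s.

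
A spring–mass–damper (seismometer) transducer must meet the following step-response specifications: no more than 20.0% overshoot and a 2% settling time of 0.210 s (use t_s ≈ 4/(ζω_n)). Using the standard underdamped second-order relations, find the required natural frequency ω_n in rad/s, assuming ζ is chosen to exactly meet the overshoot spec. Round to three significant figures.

From %OS = 100·exp(−πζ/√(1−ζ²)), invert to get ζ = −ln(OS)/√(π² + ln²(OS)) with OS = 0.200.
−ln 0.200 = 1.609, so ζ = 1.609/√(π² + 2.590) = 0.456.
From t_s ≈ 4/(ζω_n): ω_n = 4/(ζ·t_s) = 4/(0.456·0.210) = 41.8 rad/s.

ω_n ≈ 41.8 rad/s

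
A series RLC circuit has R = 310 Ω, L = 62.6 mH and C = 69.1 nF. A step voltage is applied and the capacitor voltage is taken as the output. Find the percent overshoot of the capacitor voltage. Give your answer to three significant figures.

For a series RLC circuit (capacitor voltage as output), ω_n = 1/√(LC) = 1/√(62.6 mH · 69.1 nF) = 15200 rad/s.
ζ = (R/2)·√(C/L) = (310/2)·√(69.1 nF/62.6 mH) = 0.163.
%OS = 100 e^{−πζ/√(1−ζ²)} with ζ = 0.163 gives 59.5%.

%OS ≈ 59.5%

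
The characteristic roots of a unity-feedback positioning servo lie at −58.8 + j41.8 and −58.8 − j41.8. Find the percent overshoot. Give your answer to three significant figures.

%OS ≈ 1.20%

|pole| = ω_n = √(58.8² + 41.8²) = 72.1 rad/s; ζ = cos θ = σ/ω_n = 0.815.
%OS = 100 e^{−πζ/√(1−ζ²)} with ζ = 0.815 gives 1.20%.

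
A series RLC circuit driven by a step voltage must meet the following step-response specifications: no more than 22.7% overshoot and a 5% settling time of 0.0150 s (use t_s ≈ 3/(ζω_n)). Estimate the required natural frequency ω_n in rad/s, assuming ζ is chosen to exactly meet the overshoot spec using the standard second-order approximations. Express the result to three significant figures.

Inverting the overshoot relation: ζ = |ln 0.227|/√(π² + ln²0.227) = 0.427.
From t_s ≈ 3/(ζω_n): ω_n = 3/(ζ·t_s) = 3/(0.427·0.0150) = 469 rad/s.

ω_n ≈ 469 rad/s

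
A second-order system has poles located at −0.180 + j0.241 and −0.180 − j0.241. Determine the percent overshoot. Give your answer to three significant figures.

|pole| = ω_n = √(0.180² + 0.241²) = 0.301 rad/s; ζ = cos θ = σ/ω_n = 0.598.
Overshoot: exp(−π·0.598/√(1−0.598²)) = 0.0957, i.e. 9.57%.

%OS ≈ 9.57%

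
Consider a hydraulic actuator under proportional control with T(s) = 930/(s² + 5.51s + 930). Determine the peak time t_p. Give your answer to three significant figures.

t_p ≈ 0.103 s

Matching coefficients with s² + 2ζω_n s + ω_n² gives ω_n² = 930 ⇒ ω_n = 30.5 rad/s, and ζ = 5.51/(2ω_n) = 0.0903.
ω_d = ω_n√(1−ζ²) = 30.4 rad/s. Then t_p = π/ω_d = 0.103 s.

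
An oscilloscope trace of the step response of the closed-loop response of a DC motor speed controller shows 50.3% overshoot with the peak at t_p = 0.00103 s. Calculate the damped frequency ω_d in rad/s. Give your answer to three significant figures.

t_p = π/ω_d, so ω_d = π/0.00103 = 3050 rad/s.

ω_d ≈ 3050 rad/s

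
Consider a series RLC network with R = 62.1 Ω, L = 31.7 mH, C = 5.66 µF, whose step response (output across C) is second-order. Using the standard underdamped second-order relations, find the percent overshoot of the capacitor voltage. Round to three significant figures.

%OS ≈ 23.9%

For a series RLC circuit (capacitor voltage as output), ω_n = 1/√(LC) = 1/√(31.7 mH · 5.66 µF) = 2360 rad/s.
ζ = (R/2)·√(C/L) = (62.1/2)·√(5.66 µF/31.7 mH) = 0.415.
%OS = 100 e^{−πζ/√(1−ζ²)} with ζ = 0.415 gives 23.9%.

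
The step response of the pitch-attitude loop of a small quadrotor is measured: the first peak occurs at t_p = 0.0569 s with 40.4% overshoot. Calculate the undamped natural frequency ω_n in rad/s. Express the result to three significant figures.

ω_n ≈ 57.5 rad/s

From the overshoot, ζ = −ln(OS)/√(π²+ln²(OS)) = 0.277.
t_p = π/ω_d ⇒ ω_d = 55.2 rad/s; then ω_n = ω_d/√(1−ζ²) = 57.5 rad/s.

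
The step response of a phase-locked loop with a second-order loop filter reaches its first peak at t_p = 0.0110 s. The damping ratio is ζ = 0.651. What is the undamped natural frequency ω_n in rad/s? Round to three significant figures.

Peak time t_p = π/ω_d, so ω_d = π/t_p = π/0.0110 = 286 rad/s.
ω_n = ω_d/√(1−ζ²) = 286/√0.576 = 376 rad/s.

ω_n ≈ 376 rad/s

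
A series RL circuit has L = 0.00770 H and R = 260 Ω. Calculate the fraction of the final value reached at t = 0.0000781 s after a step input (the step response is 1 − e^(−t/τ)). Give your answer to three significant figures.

τ = L/R = 0.00770/260 = 0.0000296 s.
y(t)/y_∞ = 1 − e^(−t/τ) = 1 − e^(−0.0000781/0.0000296) = 1 − e^(−2.64) = 0.928.

y/y_∞ ≈ 0.928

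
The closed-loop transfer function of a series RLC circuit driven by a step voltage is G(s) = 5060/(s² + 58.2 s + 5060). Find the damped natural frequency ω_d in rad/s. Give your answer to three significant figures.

ω_d ≈ 64.9 rad/s

ω_n = √5060 = 71.1 rad/s; ζ = 58.2/(2·71.1) = 0.409.
ω_d = 71.1·√(1 − 0.409²) = 64.9 rad/s.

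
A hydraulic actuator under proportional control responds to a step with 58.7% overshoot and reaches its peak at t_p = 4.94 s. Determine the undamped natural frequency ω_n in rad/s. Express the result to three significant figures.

ω_n ≈ 0.645 rad/s

The overshoot fixes ζ = −ln(OS)/√(π²+ln²(OS)) = 0.167.
From t_p = π/ω_d, ω_d = π/4.94 = 0.636 rad/s, so ω_n = ω_d/√(1−ζ²) = 0.645 rad/s.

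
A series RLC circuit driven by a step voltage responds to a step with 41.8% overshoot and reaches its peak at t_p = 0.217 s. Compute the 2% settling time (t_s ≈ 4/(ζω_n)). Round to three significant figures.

ζ from %OS: ζ = |ln 0.418|/√(π²+ln²0.418) = 0.268.
From t_p = π/ω_d, ω_d = π/0.217 = 14.5 rad/s, so ω_n = ω_d/√(1−ζ²) = 15.0 rad/s.
t_s ≈ 4/(ζω_n) = 4/(0.268·15.0) = 0.995 s.

t_s ≈ 0.995 s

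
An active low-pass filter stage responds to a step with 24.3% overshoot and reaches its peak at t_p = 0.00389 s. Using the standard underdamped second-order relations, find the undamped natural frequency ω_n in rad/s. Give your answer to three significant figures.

ω_n ≈ 886 rad/s

From the overshoot, ζ = −ln(OS)/√(π²+ln²(OS)) = 0.411.
t_p = π/ω_d ⇒ ω_d = 808 rad/s; then ω_n = ω_d/√(1−ζ²) = 886 rad/s.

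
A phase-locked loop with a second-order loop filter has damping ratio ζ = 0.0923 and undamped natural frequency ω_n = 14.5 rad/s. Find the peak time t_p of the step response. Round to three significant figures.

t_p ≈ 0.218 s

The damped frequency is ω_d = ω_n√(1−ζ²) = 14.5·√(1−0.00852) = 14.4 rad/s.
Peak time t_p = π/ω_d = π/14.4 = 0.218 s.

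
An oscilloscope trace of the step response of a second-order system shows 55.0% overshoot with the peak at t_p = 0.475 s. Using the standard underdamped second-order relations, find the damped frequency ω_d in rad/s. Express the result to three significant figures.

ω_d ≈ 6.61 rad/s

t_p = π/ω_d, so ω_d = π/0.475 = 6.61 rad/s.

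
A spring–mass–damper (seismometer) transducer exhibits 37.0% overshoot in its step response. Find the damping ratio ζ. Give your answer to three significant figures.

From %OS = 100·exp(−πζ/√(1−ζ²)), invert to get ζ = −ln(OS)/√(π² + ln²(OS)) with OS = 0.370.
−ln 0.370 = 0.9943, so ζ = 0.9943/√(π² + 0.9885) = 0.302.

ζ ≈ 0.302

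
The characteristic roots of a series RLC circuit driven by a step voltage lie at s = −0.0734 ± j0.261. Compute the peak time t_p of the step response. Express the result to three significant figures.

t_p = π/ω_d with ω_d = 0.261 (the imaginary part), so t_p = 12.0 s.

t_p ≈ 12.0 s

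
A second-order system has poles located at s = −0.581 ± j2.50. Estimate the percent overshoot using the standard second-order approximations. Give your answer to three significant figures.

With σ = 0.581, ω_d = 2.50: ω_n = √(σ²+ω_d²) = 2.57 rad/s, ζ = σ/ω_n = 0.226.
%OS = 100 e^{−πζ/√(1−ζ²)} with ζ = 0.226 gives 48.2%.

%OS ≈ 48.2%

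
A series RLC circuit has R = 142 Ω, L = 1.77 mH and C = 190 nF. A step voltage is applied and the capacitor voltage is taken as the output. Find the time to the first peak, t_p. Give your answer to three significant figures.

t_p ≈ 0.0000850 s

For a series RLC circuit (capacitor voltage as output), ω_n = 1/√(LC) = 1/√(1.77 mH · 190 nF) = 54500 rad/s.
ζ = (R/2)·√(C/L) = (142/2)·√(190 nF/1.77 mH) = 0.736.
The damped frequency ω_d = ω_n√(1−ζ²) = 36900 rad/s. t_p = π/ω_d = 0.0000850 s.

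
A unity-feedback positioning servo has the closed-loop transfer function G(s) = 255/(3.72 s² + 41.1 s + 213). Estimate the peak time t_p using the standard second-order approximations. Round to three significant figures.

t_p ≈ 0.608 s

Dividing through by 3.72: denominator becomes s² + 11.05 s + 57.26.
So ω_n = √57.26 = 7.57 rad/s and ζ = 11.05/(2·7.57) = 0.730.
ω_d = ω_n√(1−ζ²) = 5.17 rad/s. t_p = π/ω_d = 0.608 s.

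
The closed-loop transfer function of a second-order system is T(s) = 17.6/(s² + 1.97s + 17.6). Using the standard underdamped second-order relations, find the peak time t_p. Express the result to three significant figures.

Comparing the denominator to s² + 2ζω_n s + ω_n²: ω_n = √17.6 = 4.20 rad/s, and 2ζω_n = 1.97 so ζ = 1.97/(2·4.20) = 0.235.
The damped frequency ω_d = ω_n√(1−ζ²) = 4.08 rad/s. Then t_p = π/ω_d = 0.770 s.

t_p ≈ 0.770 s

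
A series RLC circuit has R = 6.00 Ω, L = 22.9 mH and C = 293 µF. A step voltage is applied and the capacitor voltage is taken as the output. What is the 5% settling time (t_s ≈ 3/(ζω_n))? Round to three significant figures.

For a series RLC circuit (capacitor voltage as output), ω_n = 1/√(LC) = 1/√(22.9 mH · 293 µF) = 386 rad/s.
ζ = (R/2)·√(C/L) = (6.00/2)·√(293 µF/22.9 mH) = 0.339.
t_s ≈ 3/(ζω_n) = 0.0229 s.

t_s ≈ 0.0229 s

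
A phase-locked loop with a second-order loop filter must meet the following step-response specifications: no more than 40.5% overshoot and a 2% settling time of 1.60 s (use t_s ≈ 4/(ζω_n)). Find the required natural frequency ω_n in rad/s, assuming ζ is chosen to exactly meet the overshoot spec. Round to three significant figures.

ω_n ≈ 9.04 rad/s

From %OS = 100·exp(−πζ/√(1−ζ²)), invert to get ζ = −ln(OS)/√(π² + ln²(OS)) with OS = 0.405.
−ln 0.405 = 0.9039, so ζ = 0.9039/√(π² + 0.8170) = 0.276.
Then ω_n = 4/(ζ t_s) = 4/(0.276 × 1.60) = 9.04 rad/s.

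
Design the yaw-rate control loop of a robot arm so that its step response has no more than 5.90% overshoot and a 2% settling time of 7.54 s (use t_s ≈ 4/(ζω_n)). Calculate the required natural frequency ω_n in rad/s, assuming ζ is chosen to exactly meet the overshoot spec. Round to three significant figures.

ω_n ≈ 0.793 rad/s

Inverting the overshoot relation: ζ = |ln 0.0590|/√(π² + ln²0.0590) = 0.669.
From t_s ≈ 4/(ζω_n): ω_n = 4/(ζ·t_s) = 4/(0.669·7.54) = 0.793 rad/s.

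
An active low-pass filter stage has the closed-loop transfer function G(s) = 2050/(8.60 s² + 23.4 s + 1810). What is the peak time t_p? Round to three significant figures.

t_p ≈ 0.218 s

Dividing through by 8.60: denominator becomes s² + 2.721 s + 210.5.
So ω_n = √210.5 = 14.5 rad/s and ζ = 2.721/(2·14.5) = 0.0938.
ω_d = 14.5·√(1 − 0.0938²) = 14.4 rad/s. t_p = π/ω_d = 0.218 s.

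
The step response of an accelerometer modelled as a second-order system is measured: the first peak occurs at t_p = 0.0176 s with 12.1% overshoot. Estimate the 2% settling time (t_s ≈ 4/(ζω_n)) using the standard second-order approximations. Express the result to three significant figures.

ζ from %OS: ζ = |ln 0.121|/√(π²+ln²0.121) = 0.558.
From t_p = π/ω_d, ω_d = π/0.0176 = 178 rad/s, so ω_n = ω_d/√(1−ζ²) = 215 rad/s.
t_s ≈ 4/(ζω_n) = 4/(0.558·215) = 0.0333 s.

t_s ≈ 0.0333 s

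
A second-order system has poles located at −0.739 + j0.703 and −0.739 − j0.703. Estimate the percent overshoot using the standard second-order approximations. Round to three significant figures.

|pole| = ω_n = √(0.739² + 0.703²) = 1.02 rad/s; ζ = cos θ = σ/ω_n = 0.725.
%OS = 100·exp(−πζ/√(1−ζ²)) = 3.68%.

%OS ≈ 3.68%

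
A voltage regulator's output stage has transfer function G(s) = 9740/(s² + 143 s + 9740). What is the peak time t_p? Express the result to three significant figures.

ω_n = √9740 = 98.7 rad/s; ζ = 143/(2·98.7) = 0.724.
ω_d = ω_n√(1−ζ²) = 68.0 rad/s. Then t_p = π/ω_d = 0.0462 s.

t_p ≈ 0.0462 s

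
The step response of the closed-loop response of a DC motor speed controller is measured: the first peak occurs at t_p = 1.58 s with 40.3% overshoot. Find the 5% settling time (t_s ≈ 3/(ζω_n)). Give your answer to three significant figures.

ζ from %OS: ζ = |ln 0.403|/√(π²+ln²0.403) = 0.278.
t_p = π/ω_d ⇒ ω_d = 1.99 rad/s; then ω_n = ω_d/√(1−ζ²) = 2.07 rad/s.
t_s ≈ 3/(ζω_n) = 3/(0.278·2.07) = 5.22 s.

t_s ≈ 5.22 s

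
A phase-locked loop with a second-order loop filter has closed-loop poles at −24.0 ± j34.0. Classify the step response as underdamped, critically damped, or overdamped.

Since the poles form a complex-conjugate pair with nonzero imaginary part, the response is underdamped.

underdamped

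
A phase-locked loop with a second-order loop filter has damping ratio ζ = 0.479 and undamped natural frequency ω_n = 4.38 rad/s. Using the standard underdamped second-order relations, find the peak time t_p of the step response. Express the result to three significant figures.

t_p ≈ 0.817 s

The damped frequency is ω_d = ω_n√(1−ζ²) = 4.38·√(1−0.229) = 3.84 rad/s.
Peak time t_p = π/ω_d = π/3.84 = 0.817 s.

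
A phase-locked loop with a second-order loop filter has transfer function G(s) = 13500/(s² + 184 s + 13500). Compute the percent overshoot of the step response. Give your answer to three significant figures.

%OS ≈ 1.70%

ω_n = √13500 = 116 rad/s; ζ = 184/(2·116) = 0.792.
%OS = 100·exp(−πζ/√(1−ζ²)) = 1.70%.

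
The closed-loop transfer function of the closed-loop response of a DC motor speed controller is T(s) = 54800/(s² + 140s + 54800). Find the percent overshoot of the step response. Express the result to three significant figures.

ω_n = √54800 = 234 rad/s; ζ = 140/(2·234) = 0.299.
%OS = 100·exp(−πζ/√(1−ζ²)) = 37.4%.

%OS ≈ 37.4%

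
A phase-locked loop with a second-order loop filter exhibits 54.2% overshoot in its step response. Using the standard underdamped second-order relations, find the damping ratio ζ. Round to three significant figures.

ζ = −ln(OS)/√(π² + (ln OS)²). With OS = 0.542, ln OS = −0.6125 and ζ = 0.6125/3.201 = 0.191.

ζ ≈ 0.191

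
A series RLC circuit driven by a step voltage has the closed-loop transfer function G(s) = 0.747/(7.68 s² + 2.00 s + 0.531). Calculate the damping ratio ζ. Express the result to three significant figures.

Dividing through by 7.68: denominator becomes s² + 0.2604 s + 0.06914.
So ω_n = √0.06914 = 0.263 rad/s and ζ = 0.2604/(2·0.263) = 0.495.

ζ ≈ 0.495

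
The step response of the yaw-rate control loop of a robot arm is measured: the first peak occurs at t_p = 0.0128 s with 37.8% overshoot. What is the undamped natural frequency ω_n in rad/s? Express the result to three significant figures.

ω_n ≈ 257 rad/s

From the overshoot, ζ = −ln(OS)/√(π²+ln²(OS)) = 0.296.
From t_p = π/ω_d, ω_d = π/0.0128 = 245 rad/s, so ω_n = ω_d/√(1−ζ²) = 257 rad/s.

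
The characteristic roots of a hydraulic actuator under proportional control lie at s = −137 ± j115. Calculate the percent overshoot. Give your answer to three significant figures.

With σ = 137, ω_d = 115: ω_n = √(σ²+ω_d²) = 179 rad/s, ζ = σ/ω_n = 0.766.
%OS = 100·exp(−πζ/√(1−ζ²)) = 2.37%.

%OS ≈ 2.37%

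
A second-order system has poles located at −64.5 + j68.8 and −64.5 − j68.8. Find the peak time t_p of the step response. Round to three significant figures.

t_p ≈ 0.0457 s

t_p = π/ω_d with ω_d = 68.8 (the imaginary part), so t_p = 0.0457 s.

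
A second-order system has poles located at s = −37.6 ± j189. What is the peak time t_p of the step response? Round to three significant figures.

t_p ≈ 0.0166 s

t_p = π/ω_d with ω_d = 189 (the imaginary part), so t_p = 0.0166 s.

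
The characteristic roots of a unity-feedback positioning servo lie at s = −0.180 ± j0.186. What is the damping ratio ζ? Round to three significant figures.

With σ = 0.180, ω_d = 0.186: ω_n = √(σ²+ω_d²) = 0.259 rad/s, ζ = σ/ω_n = 0.695.

ζ ≈ 0.695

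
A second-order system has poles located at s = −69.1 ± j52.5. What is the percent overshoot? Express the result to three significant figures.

|pole| = ω_n = √(69.1² + 52.5²) = 86.8 rad/s; ζ = cos θ = σ/ω_n = 0.796.
Overshoot: exp(−π·0.796/√(1−0.796²)) = 0.0160, i.e. 1.60%.

%OS ≈ 1.60%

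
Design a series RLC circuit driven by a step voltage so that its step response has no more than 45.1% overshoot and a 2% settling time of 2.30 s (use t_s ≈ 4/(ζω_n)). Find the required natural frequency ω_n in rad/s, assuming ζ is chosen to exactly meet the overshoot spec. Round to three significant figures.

ω_n ≈ 7.08 rad/s

Inverting the overshoot relation: ζ = |ln 0.451|/√(π² + ln²0.451) = 0.246.
From t_s ≈ 4/(ζω_n): ω_n = 4/(ζ·t_s) = 4/(0.246·2.30) = 7.08 rad/s.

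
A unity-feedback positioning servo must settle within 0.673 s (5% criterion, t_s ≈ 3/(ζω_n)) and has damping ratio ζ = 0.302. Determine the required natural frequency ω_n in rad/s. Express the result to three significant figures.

ω_n ≈ 14.8 rad/s

Rearranging t_s ≈ 3/(ζω_n) gives ω_n = 3/(ζ·t_s) = 3/(0.302 × 0.673) = 14.8 rad/s.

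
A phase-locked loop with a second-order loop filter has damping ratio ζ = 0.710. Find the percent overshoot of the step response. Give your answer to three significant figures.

%OS ≈ 4.21%

For an underdamped second-order system, %OS = 100·exp(−πζ/√(1−ζ²)).
πζ/√(1−ζ²) = π·0.710/√(1−0.504) = 3.167, so %OS = 100·e^(−3.167) = 4.21%.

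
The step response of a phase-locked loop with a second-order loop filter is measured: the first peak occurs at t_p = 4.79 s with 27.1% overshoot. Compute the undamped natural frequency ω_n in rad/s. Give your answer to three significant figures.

From the overshoot, ζ = −ln(OS)/√(π²+ln²(OS)) = 0.384.
t_p = π/ω_d ⇒ ω_d = 0.656 rad/s; then ω_n = ω_d/√(1−ζ²) = 0.710 rad/s.

ω_n ≈ 0.710 rad/s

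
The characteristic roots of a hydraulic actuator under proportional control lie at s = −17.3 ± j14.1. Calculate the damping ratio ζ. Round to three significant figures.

|pole| = ω_n = √(17.3² + 14.1²) = 22.3 rad/s; ζ = cos θ = σ/ω_n = 0.775.

ζ ≈ 0.775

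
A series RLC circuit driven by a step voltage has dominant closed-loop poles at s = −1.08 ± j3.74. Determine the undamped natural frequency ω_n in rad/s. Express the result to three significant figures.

The poles are at −σ ± jω_d with σ = 1.08 and ω_d = 3.74, so ω_n = √(σ²+ω_d²) = 3.89 rad/s and ζ = σ/ω_n = 0.277.

ω_n ≈ 3.89 rad/s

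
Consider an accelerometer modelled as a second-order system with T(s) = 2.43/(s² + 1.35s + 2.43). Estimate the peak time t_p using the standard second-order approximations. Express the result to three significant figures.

t_p ≈ 2.24 s

Comparing the denominator to s² + 2ζω_n s + ω_n²: ω_n = √2.43 = 1.56 rad/s, and 2ζω_n = 1.35 so ζ = 1.35/(2·1.56) = 0.433.
The damped frequency ω_d = ω_n√(1−ζ²) = 1.41 rad/s. Then t_p = π/ω_d = 2.24 s.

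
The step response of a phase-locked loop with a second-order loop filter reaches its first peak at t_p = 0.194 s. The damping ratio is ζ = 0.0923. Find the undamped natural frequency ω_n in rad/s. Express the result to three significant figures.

Peak time t_p = π/ω_d, so ω_d = π/t_p = π/0.194 = 16.2 rad/s.
ω_n = ω_d/√(1−ζ²) = 16.2/√0.991 = 16.3 rad/s.

ω_n ≈ 16.3 rad/s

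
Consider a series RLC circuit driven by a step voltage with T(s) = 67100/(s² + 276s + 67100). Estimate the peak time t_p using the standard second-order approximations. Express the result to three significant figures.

ω_n = √67100 = 259 rad/s; ζ = 276/(2·259) = 0.533.
The damped frequency ω_d = ω_n√(1−ζ²) = 219 rad/s. Then t_p = π/ω_d = 0.0143 s.

t_p ≈ 0.0143 s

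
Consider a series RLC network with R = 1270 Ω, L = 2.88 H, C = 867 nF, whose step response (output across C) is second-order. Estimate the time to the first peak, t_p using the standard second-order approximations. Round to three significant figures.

For a series RLC circuit (capacitor voltage as output), ω_n = 1/√(LC) = 1/√(2.88 H · 867 nF) = 633 rad/s.
ζ = (R/2)·√(C/L) = (1270/2)·√(867 nF/2.88 H) = 0.348.
ω_d = ω_n√(1−ζ²) = 593 rad/s. t_p = π/ω_d = 0.00530 s.

t_p ≈ 0.00530 s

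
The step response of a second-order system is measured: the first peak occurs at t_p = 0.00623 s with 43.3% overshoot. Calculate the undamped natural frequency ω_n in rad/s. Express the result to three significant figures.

ζ from %OS: ζ = |ln 0.433|/√(π²+ln²0.433) = 0.257.
From t_p = π/ω_d, ω_d = π/0.00623 = 504 rad/s, so ω_n = ω_d/√(1−ζ²) = 522 rad/s.

ω_n ≈ 522 rad/s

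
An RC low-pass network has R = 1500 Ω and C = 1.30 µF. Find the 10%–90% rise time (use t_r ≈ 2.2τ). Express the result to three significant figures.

t_r ≈ 0.00429 s

τ = RC = 1500 × 1.30 µF = 0.00195 s.
t_r ≈ 2.2τ = 0.00429 s.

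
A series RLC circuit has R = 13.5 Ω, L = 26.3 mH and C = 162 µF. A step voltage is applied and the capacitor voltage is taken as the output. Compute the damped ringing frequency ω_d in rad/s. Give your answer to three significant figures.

ω_d ≈ 411 rad/s

For a series RLC circuit (capacitor voltage as output), ω_n = 1/√(LC) = 1/√(26.3 mH · 162 µF) = 484 rad/s.
ζ = (R/2)·√(C/L) = (13.5/2)·√(162 µF/26.3 mH) = 0.530.
ω_d = 484·√(1 − 0.530²) = 411 rad/s.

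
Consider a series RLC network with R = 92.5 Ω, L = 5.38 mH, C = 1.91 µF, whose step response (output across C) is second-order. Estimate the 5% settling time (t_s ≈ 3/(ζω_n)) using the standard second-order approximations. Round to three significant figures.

For a series RLC circuit (capacitor voltage as output), ω_n = 1/√(LC) = 1/√(5.38 mH · 1.91 µF) = 9860 rad/s.
ζ = (R/2)·√(C/L) = (92.5/2)·√(1.91 µF/5.38 mH) = 0.871.
t_s ≈ 3/(ζω_n) = 0.000349 s.

t_s ≈ 0.000349 s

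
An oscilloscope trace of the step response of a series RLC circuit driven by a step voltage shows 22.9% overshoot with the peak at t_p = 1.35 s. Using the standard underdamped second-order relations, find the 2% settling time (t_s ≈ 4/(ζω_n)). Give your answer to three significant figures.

The overshoot fixes ζ = −ln(OS)/√(π²+ln²(OS)) = 0.425.
t_p = π/ω_d ⇒ ω_d = 2.33 rad/s; then ω_n = ω_d/√(1−ζ²) = 2.57 rad/s.
t_s ≈ 4/(ζω_n) = 4/(0.425·2.57) = 3.66 s.

t_s ≈ 3.66 s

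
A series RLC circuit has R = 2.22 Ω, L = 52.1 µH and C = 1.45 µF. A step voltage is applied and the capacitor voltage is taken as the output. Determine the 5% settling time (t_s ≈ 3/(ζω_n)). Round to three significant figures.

For a series RLC circuit (capacitor voltage as output), ω_n = 1/√(LC) = 1/√(52.1 µH · 1.45 µF) = 115000 rad/s.
ζ = (R/2)·√(C/L) = (2.22/2)·√(1.45 µF/52.1 µH) = 0.185.
t_s ≈ 3/(ζω_n) = 0.000141 s.

t_s ≈ 0.000141 s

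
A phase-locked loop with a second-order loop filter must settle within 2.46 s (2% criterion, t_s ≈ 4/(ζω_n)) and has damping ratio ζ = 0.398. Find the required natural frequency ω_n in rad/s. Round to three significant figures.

Rearranging t_s ≈ 4/(ζω_n) gives ω_n = 4/(ζ·t_s) = 4/(0.398 × 2.46) = 4.09 rad/s.

ω_n ≈ 4.09 rad/s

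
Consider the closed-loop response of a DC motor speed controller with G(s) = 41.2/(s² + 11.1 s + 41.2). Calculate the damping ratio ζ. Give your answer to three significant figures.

ζ ≈ 0.865

Matching coefficients with s² + 2ζω_n s + ω_n² gives ω_n² = 41.2 ⇒ ω_n = 6.42 rad/s, and ζ = 11.1/(2ω_n) = 0.865.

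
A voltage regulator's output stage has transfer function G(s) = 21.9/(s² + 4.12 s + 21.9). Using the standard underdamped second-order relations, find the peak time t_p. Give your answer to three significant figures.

t_p ≈ 0.748 s

Comparing the denominator to s² + 2ζω_n s + ω_n²: ω_n = √21.9 = 4.68 rad/s, and 2ζω_n = 4.12 so ζ = 4.12/(2·4.68) = 0.440.
ω_d = ω_n√(1−ζ²) = 4.20 rad/s. Then t_p = π/ω_d = 0.748 s.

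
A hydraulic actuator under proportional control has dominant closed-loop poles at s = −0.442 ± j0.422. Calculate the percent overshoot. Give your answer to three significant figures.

%OS ≈ 3.72%

The poles are at −σ ± jω_d with σ = 0.442 and ω_d = 0.422, so ω_n = √(σ²+ω_d²) = 0.611 rad/s and ζ = σ/ω_n = 0.723.
Overshoot: exp(−π·0.723/√(1−0.723²)) = 0.0372, i.e. 3.72%.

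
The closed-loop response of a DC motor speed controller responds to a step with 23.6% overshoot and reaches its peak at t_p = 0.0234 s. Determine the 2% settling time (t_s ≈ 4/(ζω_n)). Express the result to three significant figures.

t_s ≈ 0.0648 s

ζ from %OS: ζ = |ln 0.236|/√(π²+ln²0.236) = 0.418.
t_p = π/ω_d ⇒ ω_d = 134 rad/s; then ω_n = ω_d/√(1−ζ²) = 148 rad/s.
t_s ≈ 4/(ζω_n) = 4/(0.418·148) = 0.0648 s.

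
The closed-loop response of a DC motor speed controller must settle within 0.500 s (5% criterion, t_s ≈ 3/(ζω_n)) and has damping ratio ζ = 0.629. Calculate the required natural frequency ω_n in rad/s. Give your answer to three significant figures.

ω_n ≈ 9.54 rad/s

Rearranging t_s ≈ 3/(ζω_n) gives ω_n = 3/(ζ·t_s) = 3/(0.629 × 0.500) = 9.54 rad/s.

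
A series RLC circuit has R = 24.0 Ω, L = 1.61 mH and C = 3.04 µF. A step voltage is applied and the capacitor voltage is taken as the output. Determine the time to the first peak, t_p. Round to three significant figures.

For a series RLC circuit (capacitor voltage as output), ω_n = 1/√(LC) = 1/√(1.61 mH · 3.04 µF) = 14300 rad/s.
ζ = (R/2)·√(C/L) = (24.0/2)·√(3.04 µF/1.61 mH) = 0.521.
The damped frequency ω_d = ω_n√(1−ζ²) = 12200 rad/s. t_p = π/ω_d = 0.000258 s.

t_p ≈ 0.000258 s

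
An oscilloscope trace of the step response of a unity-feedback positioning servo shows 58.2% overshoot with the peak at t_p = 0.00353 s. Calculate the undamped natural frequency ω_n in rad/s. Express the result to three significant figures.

ω_n ≈ 903 rad/s

The overshoot fixes ζ = −ln(OS)/√(π²+ln²(OS)) = 0.170.
t_p = π/ω_d ⇒ ω_d = 890 rad/s; then ω_n = ω_d/√(1−ζ²) = 903 rad/s.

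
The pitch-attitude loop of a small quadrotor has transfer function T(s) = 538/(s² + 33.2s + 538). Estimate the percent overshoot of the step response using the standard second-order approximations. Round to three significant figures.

Matching coefficients with s² + 2ζω_n s + ω_n² gives ω_n² = 538 ⇒ ω_n = 23.2 rad/s, and ζ = 33.2/(2ω_n) = 0.716.
Overshoot: exp(−π·0.716/√(1−0.716²)) = 0.0400, i.e. 4.00%.

%OS ≈ 4.00%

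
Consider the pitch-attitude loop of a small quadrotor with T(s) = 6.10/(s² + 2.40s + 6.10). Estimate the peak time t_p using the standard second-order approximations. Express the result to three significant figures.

ω_n = √6.10 = 2.47 rad/s; ζ = 2.40/(2·2.47) = 0.486.
ω_d = ω_n√(1−ζ²) = 2.16 rad/s. Then t_p = π/ω_d = 1.46 s.

t_p ≈ 1.46 s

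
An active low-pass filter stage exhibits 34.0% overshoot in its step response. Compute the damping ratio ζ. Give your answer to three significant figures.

Inverting the overshoot relation: ζ = |ln 0.340|/√(π² + ln²0.340) = 0.325.

ζ ≈ 0.325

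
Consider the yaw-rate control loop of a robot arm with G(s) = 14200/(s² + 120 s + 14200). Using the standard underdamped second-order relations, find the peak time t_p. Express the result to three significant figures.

t_p ≈ 0.0305 s

Matching coefficients with s² + 2ζω_n s + ω_n² gives ω_n² = 14200 ⇒ ω_n = 119 rad/s, and ζ = 120/(2ω_n) = 0.504.
ω_d = 119·√(1 − 0.504²) = 103 rad/s. Then t_p = π/ω_d = 0.0305 s.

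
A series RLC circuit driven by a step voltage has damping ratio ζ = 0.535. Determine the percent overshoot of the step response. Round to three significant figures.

%OS ≈ 13.7%

For an underdamped second-order system, %OS = 100·exp(−πζ/√(1−ζ²)).
πζ/√(1−ζ²) = π·0.535/√(1−0.286) = 1.989, so %OS = 100·e^(−1.989) = 13.7%.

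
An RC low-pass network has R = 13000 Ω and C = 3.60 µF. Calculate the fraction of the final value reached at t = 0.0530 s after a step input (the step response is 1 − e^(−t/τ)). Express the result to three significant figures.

τ = RC = 13000 × 3.60 µF = 0.0468 s.
y(t)/y_∞ = 1 − e^(−t/τ) = 1 − e^(−0.0530/0.0468) = 1 − e^(−1.13) = 0.678.

y/y_∞ ≈ 0.678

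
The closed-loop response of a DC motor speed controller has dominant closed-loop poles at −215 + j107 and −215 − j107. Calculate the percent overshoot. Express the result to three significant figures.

With σ = 215, ω_d = 107: ω_n = √(σ²+ω_d²) = 240 rad/s, ζ = σ/ω_n = 0.895.
%OS = 100·exp(−πζ/√(1−ζ²)) = 0.181%.

%OS ≈ 0.181%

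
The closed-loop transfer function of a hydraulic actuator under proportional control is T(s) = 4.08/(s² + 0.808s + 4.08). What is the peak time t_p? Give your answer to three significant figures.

t_p ≈ 1.59 s

Comparing the denominator to s² + 2ζω_n s + ω_n²: ω_n = √4.08 = 2.02 rad/s, and 2ζω_n = 0.808 so ζ = 0.808/(2·2.02) = 0.200.
ω_d = 2.02·√(1 − 0.200²) = 1.98 rad/s. Then t_p = π/ω_d = 1.59 s.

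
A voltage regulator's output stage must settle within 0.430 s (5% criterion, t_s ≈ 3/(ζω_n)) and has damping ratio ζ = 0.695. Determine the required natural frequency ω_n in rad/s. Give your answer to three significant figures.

Rearranging t_s ≈ 3/(ζω_n) gives ω_n = 3/(ζ·t_s) = 3/(0.695 × 0.430) = 10.0 rad/s.

ω_n ≈ 10.0 rad/s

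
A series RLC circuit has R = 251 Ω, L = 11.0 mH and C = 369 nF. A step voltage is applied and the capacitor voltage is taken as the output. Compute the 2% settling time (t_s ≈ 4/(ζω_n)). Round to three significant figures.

For a series RLC circuit (capacitor voltage as output), ω_n = 1/√(LC) = 1/√(11.0 mH · 369 nF) = 15700 rad/s.
ζ = (R/2)·√(C/L) = (251/2)·√(369 nF/11.0 mH) = 0.727.
t_s ≈ 4/(ζω_n) = 0.000351 s.

t_s ≈ 0.000351 s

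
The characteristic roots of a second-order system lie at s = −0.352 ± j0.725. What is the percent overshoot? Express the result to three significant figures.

|pole| = ω_n = √(0.352² + 0.725²) = 0.806 rad/s; ζ = cos θ = σ/ω_n = 0.437.
Overshoot: exp(−π·0.437/√(1−0.437²)) = 0.218, i.e. 21.8%.

%OS ≈ 21.8%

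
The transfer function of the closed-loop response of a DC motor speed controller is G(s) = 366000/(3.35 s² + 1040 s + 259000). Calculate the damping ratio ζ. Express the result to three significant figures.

ζ ≈ 0.558

Dividing through by 3.35: denominator becomes s² + 310.4 s + 77310.
So ω_n = √77310 = 278 rad/s and ζ = 310.4/(2·278) = 0.558.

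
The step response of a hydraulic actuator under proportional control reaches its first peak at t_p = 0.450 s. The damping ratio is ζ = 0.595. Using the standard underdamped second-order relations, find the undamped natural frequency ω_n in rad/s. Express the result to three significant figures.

Peak time t_p = π/ω_d, so ω_d = π/t_p = π/0.450 = 6.98 rad/s.
ω_n = ω_d/√(1−ζ²) = 6.98/√0.646 = 8.69 rad/s.

ω_n ≈ 8.69 rad/s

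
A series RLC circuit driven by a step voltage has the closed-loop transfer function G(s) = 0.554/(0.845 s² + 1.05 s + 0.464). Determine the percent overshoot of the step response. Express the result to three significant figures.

%OS ≈ 0.796%

Dividing through by 0.845: denominator becomes s² + 1.243 s + 0.5491.
So ω_n = √0.5491 = 0.741 rad/s and ζ = 1.243/(2·0.741) = 0.838.
Overshoot: exp(−π·0.838/√(1−0.838²)) = 0.00796, i.e. 0.796%.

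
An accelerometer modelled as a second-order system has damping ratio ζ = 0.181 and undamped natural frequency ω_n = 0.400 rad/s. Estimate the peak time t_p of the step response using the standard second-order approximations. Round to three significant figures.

The damped frequency is ω_d = ω_n√(1−ζ²) = 0.400·√(1−0.0328) = 0.393 rad/s.
Peak time t_p = π/ω_d = π/0.393 = 7.99 s.

t_p ≈ 7.99 s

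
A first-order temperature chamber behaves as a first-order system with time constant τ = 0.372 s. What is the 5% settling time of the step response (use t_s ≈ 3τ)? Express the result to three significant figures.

t_s ≈ 1.12 s

t_s ≈ 3τ = 1.12 s.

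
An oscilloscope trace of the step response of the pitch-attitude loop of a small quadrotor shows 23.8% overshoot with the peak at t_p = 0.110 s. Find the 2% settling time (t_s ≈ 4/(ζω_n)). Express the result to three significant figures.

t_s ≈ 0.307 s

ζ from %OS: ζ = |ln 0.238|/√(π²+ln²0.238) = 0.416.
t_p = π/ω_d ⇒ ω_d = 28.6 rad/s; then ω_n = ω_d/√(1−ζ²) = 31.4 rad/s.
t_s ≈ 4/(ζω_n) = 4/(0.416·31.4) = 0.307 s.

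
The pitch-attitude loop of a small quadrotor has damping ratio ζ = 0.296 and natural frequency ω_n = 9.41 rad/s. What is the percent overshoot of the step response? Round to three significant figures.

%OS ≈ 37.8%

For an underdamped second-order system, %OS = 100·exp(−πζ/√(1−ζ²)).
πζ/√(1−ζ²) = π·0.296/√(1−0.0876) = 0.9735, so %OS = 100·e^(−0.9735) = 37.8%.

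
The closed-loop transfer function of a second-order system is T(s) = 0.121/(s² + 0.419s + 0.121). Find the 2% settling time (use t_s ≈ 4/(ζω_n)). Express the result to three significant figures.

t_s ≈ 19.1 s

ω_n = √0.121 = 0.348 rad/s; ζ = 0.419/(2·0.348) = 0.602.
t_s ≈ 4/(ζω_n) = 4/(0.602·0.348) = 19.1 s.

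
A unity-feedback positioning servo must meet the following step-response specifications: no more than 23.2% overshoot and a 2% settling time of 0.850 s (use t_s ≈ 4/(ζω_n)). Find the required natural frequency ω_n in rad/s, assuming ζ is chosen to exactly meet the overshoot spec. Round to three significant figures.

Inverting the overshoot relation: ζ = |ln 0.232|/√(π² + ln²0.232) = 0.422.
From t_s ≈ 4/(ζω_n): ω_n = 4/(ζ·t_s) = 4/(0.422·0.850) = 11.2 rad/s.

ω_n ≈ 11.2 rad/s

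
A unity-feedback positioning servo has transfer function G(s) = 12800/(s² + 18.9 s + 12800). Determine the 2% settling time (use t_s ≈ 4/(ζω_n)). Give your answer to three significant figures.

ω_n = √12800 = 113 rad/s; ζ = 18.9/(2·113) = 0.0835.
t_s ≈ 4/(ζω_n) = 4/(0.0835·113) = 0.423 s.

t_s ≈ 0.423 s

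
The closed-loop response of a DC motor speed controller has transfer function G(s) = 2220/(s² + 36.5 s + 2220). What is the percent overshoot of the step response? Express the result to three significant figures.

Comparing the denominator to s² + 2ζω_n s + ω_n²: ω_n = √2220 = 47.1 rad/s, and 2ζω_n = 36.5 so ζ = 36.5/(2·47.1) = 0.387.
%OS = 100·exp(−πζ/√(1−ζ²)) = 26.7%.

%OS ≈ 26.7%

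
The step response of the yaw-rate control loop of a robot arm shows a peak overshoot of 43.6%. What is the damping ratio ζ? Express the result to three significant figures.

From %OS = 100·exp(−πζ/√(1−ζ²)), invert to get ζ = −ln(OS)/√(π² + ln²(OS)) with OS = 0.436.
−ln 0.436 = 0.8301, so ζ = 0.8301/√(π² + 0.6891) = 0.255.

ζ ≈ 0.255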